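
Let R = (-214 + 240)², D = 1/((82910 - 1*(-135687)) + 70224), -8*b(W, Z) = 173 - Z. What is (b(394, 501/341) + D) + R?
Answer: 128932294471/196975922 ≈ 654.56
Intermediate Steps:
b(W, Z) = -173/8 + Z/8 (b(W, Z) = -(173 - Z)/8 = -173/8 + Z/8)
D = 1/288821 (D = 1/((82910 + 135687) + 70224) = 1/(218597 + 70224) = 1/288821 ≈ 3.4624e-6)
R = 676 (R = 26² = 676)
(b(394, 501/341) + D) + R = ((-173/8 + (501/341)/8) + 1/288821) + 676 = ((-173/8 + (501*(1/341))/8) + 1/288821) + 676 = ((-173/8 + (⅛)*(501/341)) + 1/288821) + 676 = ((-173/8 + 501/2728) + 1/288821) + 676 = (-14623/682 + 1/288821) + 676 = -4223428801/196975922 + 676 = 128932294471/196975922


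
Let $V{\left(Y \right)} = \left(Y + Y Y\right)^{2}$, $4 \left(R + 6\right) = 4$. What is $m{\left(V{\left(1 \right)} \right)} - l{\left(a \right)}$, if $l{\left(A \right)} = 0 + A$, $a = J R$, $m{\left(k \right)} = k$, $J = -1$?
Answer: $-1$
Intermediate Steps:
$R = -5$ ($R = -6 + \frac{1}{4} \cdot 4 = -6 + 1 = -5$)
$V{\left(Y \right)} = \left(Y + Y^{2}\right)^{2}$
$a = 5$ ($a = \left(-1\right) \left(-5\right) = 5$)
$l{\left(A \right)} = A$
$m{\left(V{\left(1 \right)} \right)} - l{\left(a \right)} = 1^{2} \left(1 + 1\right)^{2} - 5 = 1 \cdot 2^{2} - 5 = 1 \cdot 4 - 5 = 4 - 5 = -1$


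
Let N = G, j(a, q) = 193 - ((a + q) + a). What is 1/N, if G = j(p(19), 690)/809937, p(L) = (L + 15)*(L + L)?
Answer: -269979/1027 ≈ -262.88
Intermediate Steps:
p(L) = 2*L*(15 + L) (p(L) = (15 + L)*(2*L) = 2*L*(15 + L))
j(a, q) = 193 - q - 2*a (j(a, q) = 193 - (q + 2*a) = 193 + (-q - 2*a) = 193 - q - 2*a)
G = -1027/269979 (G = (193 - 1*690 - 4*19*(15 + 19))/809937 = (193 - 690 - 4*19*34)*(1/809937) = (193 - 690 - 2*1292)*(1/809937) = (193 - 690 - 2584)*(1/809937) = -3081*1/809937 = -1027/269979 ≈ -0.0038040)
N = -1027/269979 ≈ -0.0038040
1/N = 1/(-1027/269979) = -269979/1027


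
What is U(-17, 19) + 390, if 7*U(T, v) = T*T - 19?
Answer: 3000/7 ≈ 428.57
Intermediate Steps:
U(T, v) = -19/7 + T²/7 (U(T, v) = (T*T - 19)/7 = (T² - 19)/7 = (-19 + T²)/7 = -19/7 + T²/7)
U(-17, 19) + 390 = (-19/7 + (⅐)*(-17)²) + 390 = (-19/7 + (⅐)*289) + 390 = (-19/7 + 289/7) + 390 = 270/7 + 390 = 3000/7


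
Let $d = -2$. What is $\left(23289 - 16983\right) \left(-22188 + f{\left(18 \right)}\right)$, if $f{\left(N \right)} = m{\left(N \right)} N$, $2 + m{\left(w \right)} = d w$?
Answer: $-144230832$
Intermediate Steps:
$m{\left(w \right)} = -2 - 2 w$
$f{\left(N \right)} = N \left(-2 - 2 N\right)$ ($f{\left(N \right)} = \left(-2 - 2 N\right) N = N \left(-2 - 2 N\right)$)
$\left(23289 - 16983\right) \left(-22188 + f{\left(18 \right)}\right) = \left(23289 - 16983\right) \left(-22188 - 36 \left(1 + 18\right)\right) = 6306 \left(-22188 - 36 \cdot 19\right) = 6306 \left(-22188 - 684\right) = 6306 \left(-22872\right) = -144230832$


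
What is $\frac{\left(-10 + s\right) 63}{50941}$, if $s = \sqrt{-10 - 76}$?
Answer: $- \frac{630}{50941} + \frac{63 i \sqrt{86}}{50941} \approx -0.012367 + 0.011469 i$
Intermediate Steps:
$s = i \sqrt{86}$ ($s = \sqrt{-86} = i \sqrt{86} \approx 9.2736 i$)
$\frac{\left(-10 + s\right) 63}{50941} = \frac{\left(-10 + i \sqrt{86}\right) 63}{50941} = \left(-630 + 63 i \sqrt{86}\right) \frac{1}{50941} = - \frac{630}{50941} + \frac{63 i \sqrt{86}}{50941}$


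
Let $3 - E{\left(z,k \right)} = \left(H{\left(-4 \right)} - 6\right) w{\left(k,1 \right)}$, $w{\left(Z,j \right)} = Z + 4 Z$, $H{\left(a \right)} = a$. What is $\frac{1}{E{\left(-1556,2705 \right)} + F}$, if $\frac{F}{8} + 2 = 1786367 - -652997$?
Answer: $\frac{1}{19650149} \approx 5.089 \cdot 10^{-8}$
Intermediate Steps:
$F = 19514896$ ($F = -16 + 8 \left(1786367 - -652997\right) = -16 + 8 \left(1786367 + 652997\right) = -16 + 8 \cdot 2439364 = -16 + 19514912 = 19514896$)
$w{\left(Z,j \right)} = 5 Z$
$E{\left(z,k \right)} = 3 + 50 k$ ($E{\left(z,k \right)} = 3 - \left(-4 - 6\right) 5 k = 3 - - 10 \cdot 5 k = 3 - - 50 k = 3 + 50 k$)
$\frac{1}{E{\left(-1556,2705 \right)} + F} = \frac{1}{\left(3 + 50 \cdot 2705\right) + 19514896} = \frac{1}{\left(3 + 135250\right) + 19514896} = \frac{1}{135253 + 19514896} = \frac{1}{19650149}$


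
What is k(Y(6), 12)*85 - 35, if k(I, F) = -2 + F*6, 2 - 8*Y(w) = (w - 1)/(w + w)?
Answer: 5915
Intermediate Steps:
Y(w) = ¼ - (-1 + w)/(16*w) (Y(w) = ¼ - (w - 1)/(8*(w + w)) = ¼ - (-1 + w)/(8*(2*w)) = ¼ - (-1 + w)*1/(2*w)/8 = ¼ - (-1 + w)/(16*w))
k(I, F) = -2 + 6*F
k(Y(6), 12)*85 - 35 = (-2 + 6*12)*85 - 35 = (-2 + 72)*85 - 35 = 70*85 - 35 = 5950 - 35 = 5915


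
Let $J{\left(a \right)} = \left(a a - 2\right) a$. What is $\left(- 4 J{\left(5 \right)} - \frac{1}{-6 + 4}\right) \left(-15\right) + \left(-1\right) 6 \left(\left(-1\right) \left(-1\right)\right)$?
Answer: $\frac{13773}{2} \approx 6886.5$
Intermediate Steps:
$J{\left(a \right)} = a \left(-2 + a^{2}\right)$ ($J{\left(a \right)} = \left(a^{2} - 2\right) a = \left(-2 + a^{2}\right) a = a \left(-2 + a^{2}\right)$)
$\left(- 4 J{\left(5 \right)} - \frac{1}{-6 + 4}\right) \left(-15\right) + \left(-1\right) 6 \left(\left(-1\right) \left(-1\right)\right) = \left(- 4 \cdot 5 \left(-2 + 5^{2}\right) - \frac{1}{-6 + 4}\right) \left(-15\right) + \left(-1\right) 6 \left(\left(-1\right) \left(-1\right)\right) = \left(- 4 \cdot 5 \left(-2 + 25\right) - \frac{1}{-2}\right) \left(-15\right) - 6 = \left(- 4 \cdot 5 \cdot 23 - - \frac{1}{2}\right) \left(-15\right) - 6 = \left(\left(-4\right) 115 + \frac{1}{2}\right) \left(-15\right) - 6 = \left(-460 + \frac{1}{2}\right) \left(-15\right) - 6 = \left(- \frac{919}{2}\right) \left(-15\right) - 6 = \frac{13785}{2} - 6 = \frac{13773}{2}$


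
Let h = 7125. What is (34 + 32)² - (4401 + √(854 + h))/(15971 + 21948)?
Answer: 165170763/37919 - √7979/37919 ≈ 4355.9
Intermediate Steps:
(34 + 32)² - (4401 + √(854 + h))/(15971 + 21948) = (34 + 32)² - (4401 + √(854 + 7125))/(15971 + 21948) = 66² - (4401 + √7979)/37919 = 4356 - (4401 + √7979)/37919 = 4356 - (4401/37919 + √7979/37919) = 4356 + (-4401/37919 - √7979/37919) = 165170763/37919 - √7979/37919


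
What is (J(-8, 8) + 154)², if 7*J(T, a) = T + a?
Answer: 23716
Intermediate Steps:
J(T, a) = T/7 + a/7 (J(T, a) = (T + a)/7 = T/7 + a/7)
(J(-8, 8) + 154)² = (((⅐)*(-8) + (⅐)*8) + 154)² = ((-8/7 + 8/7) + 154)² = (0 + 154)² = 154² = 23716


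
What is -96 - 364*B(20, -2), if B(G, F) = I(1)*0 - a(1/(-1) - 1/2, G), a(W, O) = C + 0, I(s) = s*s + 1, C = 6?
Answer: 2088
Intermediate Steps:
I(s) = 1 + s² (I(s) = s² + 1 = 1 + s²)
a(W, O) = 6 (a(W, O) = 6 + 0 = 6)
B(G, F) = -6 (B(G, F) = (1 + 1²)*0 - 1*6 = (1 + 1)*0 - 6 = 2*0 - 6 = 0 - 6 = -6)
-96 - 364*B(20, -2) = -96 - 364*(-6) = -96 + 2184 = 2088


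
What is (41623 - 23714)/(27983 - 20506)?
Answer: 17909/7477 ≈ 2.3952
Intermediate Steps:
(41623 - 23714)/(27983 - 20506) = 17909/7477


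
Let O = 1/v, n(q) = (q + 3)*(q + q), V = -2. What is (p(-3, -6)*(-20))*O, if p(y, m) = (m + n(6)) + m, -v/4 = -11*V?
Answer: 240/11 ≈ 21.818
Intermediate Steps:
n(q) = 2*q*(3 + q) (n(q) = (3 + q)*(2*q) = 2*q*(3 + q))
v = -88 (v = -(-44)*(-2) = -4*22 = -88)
p(y, m) = 108 + 2*m (p(y, m) = (m + 2*6*(3 + 6)) + m = (m + 2*6*9) + m = (m + 108) + m = (108 + m) + m = 108 + 2*m)
O = -1/88 (O = 1/(-88) = -1/88 ≈ -0.011364)
(p(-3, -6)*(-20))*O = ((108 + 2*(-6))*(-20))*(-1/88) = ((108 - 12)*(-20))*(-1/88) = (96*(-20))*(-1/88) = -1920*(-1/88) = 240/11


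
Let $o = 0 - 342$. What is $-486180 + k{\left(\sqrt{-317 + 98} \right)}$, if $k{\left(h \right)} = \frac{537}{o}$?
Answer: $- \frac{55424699}{114} \approx -4.8618 \cdot 10^{5}$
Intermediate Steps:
$o = -342$ ($o = 0 - 342 = -342$)
$k{\left(h \right)} = - \frac{179}{114}$ ($k{\left(h \right)} = \frac{537}{-342} = 537 \left(- \frac{1}{342}\right) = - \frac{179}{114}$)
$-486180 + k{\left(\sqrt{-317 + 98} \right)} = -486180 - \frac{179}{114} = - \frac{55424699}{114}$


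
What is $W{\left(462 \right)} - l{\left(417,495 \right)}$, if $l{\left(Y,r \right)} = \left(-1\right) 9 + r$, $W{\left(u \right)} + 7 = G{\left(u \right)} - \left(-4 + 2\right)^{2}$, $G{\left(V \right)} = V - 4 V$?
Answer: $-1883$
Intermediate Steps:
$G{\left(V \right)} = - 3 V$
$W{\left(u \right)} = -11 - 3 u$ ($W{\left(u \right)} = -7 - \left(\left(-4 + 2\right)^{2} + 3 u\right) = -7 - \left(4 + 3 u\right) = -11 - 3 u$)
$l{\left(Y,r \right)} = -9 + r$
$W{\left(462 \right)} - l{\left(417,495 \right)} = \left(-11 - 1386\right) - \left(-9 + 495\right) = \left(-11 - 1386\right) - 486 = -1397 - 486 = -1883$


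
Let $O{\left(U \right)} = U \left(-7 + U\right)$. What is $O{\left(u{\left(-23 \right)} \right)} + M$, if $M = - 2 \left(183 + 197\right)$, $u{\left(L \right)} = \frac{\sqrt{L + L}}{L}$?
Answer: $- \frac{17482}{23} + \frac{7 i \sqrt{46}}{23} \approx -760.09 + 2.0642 i$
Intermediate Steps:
$u{\left(L \right)} = \frac{\sqrt{2}}{\sqrt{L}}$ ($u{\left(L \right)} = \frac{\sqrt{2 L}}{L} = \frac{\sqrt{2} \sqrt{L}}{L} = \frac{\sqrt{2}}{\sqrt{L}}$)
$M = -760$ ($M = \left(-2\right) 380 = -760$)
$O{\left(u{\left(-23 \right)} \right)} + M = \frac{\sqrt{2}}{i \sqrt{23}} \left(-7 + \frac{\sqrt{2}}{i \sqrt{23}}\right) - 760 = \sqrt{2} \left(- \frac{i \sqrt{23}}{23}\right) \left(-7 + \sqrt{2} \left(- \frac{i \sqrt{23}}{23}\right)\right) - 760 = - \frac{i \sqrt{46}}{23} \left(-7 - \frac{i \sqrt{46}}{23}\right) - 760 = - \frac{i \sqrt{46} \left(-7 - \frac{i \sqrt{46}}{23}\right)}{23} - 760 = -760 - \frac{i \sqrt{46} \left(-7 - \frac{i \sqrt{46}}{23}\right)}{23}$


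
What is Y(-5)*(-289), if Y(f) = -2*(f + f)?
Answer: -5780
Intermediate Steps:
Y(f) = -4*f
Y(-5)*(-289) = -4*(-5)*(-289) = 20*(-289) = -5780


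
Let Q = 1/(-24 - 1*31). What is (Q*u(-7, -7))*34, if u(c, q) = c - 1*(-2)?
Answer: 34/11 ≈ 3.0909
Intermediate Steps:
u(c, q) = 2 + c (u(c, q) = c + 2 = 2 + c)
Q = -1/55 (Q = 1/(-24 - 31) = 1/(-55) = -1/55 ≈ -0.018182)
(Q*u(-7, -7))*34 = -(2 - 7)/55*34 = -1/55*(-5)*34 = (1/11)*34 = 34/11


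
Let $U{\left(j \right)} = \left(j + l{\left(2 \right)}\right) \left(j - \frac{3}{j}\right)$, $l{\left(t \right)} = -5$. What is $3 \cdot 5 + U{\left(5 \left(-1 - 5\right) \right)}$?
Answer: $\frac{2123}{2} \approx 1061.5$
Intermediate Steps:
$U{\left(j \right)} = \left(-5 + j\right) \left(j - \frac{3}{j}\right)$ ($U{\left(j \right)} = \left(j - 5\right) \left(j - \frac{3}{j}\right) = \left(-5 + j\right) \left(j - \frac{3}{j}\right)$)
$3 \cdot 5 + U{\left(5 \left(-1 - 5\right) \right)} = 3 \cdot 5 - \left(3 - 25 \left(-1 - 5\right)^{2} - 15 \frac{1}{5 \left(-1 - 5\right)} + 5 \cdot 5 \left(-1 - 5\right)\right) = 15 + \left(-3 + \left(5 \left(-6\right)\right)^{2} - 5 \cdot 5 \left(-6\right) + \frac{15}{5 \left(-6\right)}\right) = 15 + \left(-3 + \left(-30\right)^{2} - -150 + \frac{15}{-30}\right) = 15 + \left(-3 + 900 + 150 + 15 \left(- \frac{1}{30}\right)\right) = 15 + \left(-3 + 900 + 150 - \frac{1}{2}\right) = 15 + \frac{2093}{2} = \frac{2123}{2}$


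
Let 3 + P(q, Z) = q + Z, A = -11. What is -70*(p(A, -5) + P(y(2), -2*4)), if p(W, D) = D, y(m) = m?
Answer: 980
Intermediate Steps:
P(q, Z) = -3 + Z + q (P(q, Z) = -3 + (q + Z) = -3 + (Z + q) = -3 + Z + q)
-70*(p(A, -5) + P(y(2), -2*4)) = -70*(-5 + (-3 - 2*4 + 2)) = -70*(-5 + (-3 - 8 + 2)) = -70*(-5 - 9) = -70*(-14) = 980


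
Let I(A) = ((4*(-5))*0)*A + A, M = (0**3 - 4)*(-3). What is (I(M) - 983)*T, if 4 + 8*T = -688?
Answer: 167983/2 ≈ 83992.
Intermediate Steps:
T = -173/2 (T = -1/2 + (1/8)*(-688) = -1/2 - 86 = -173/2 ≈ -86.500)
M = 12 (M = (0 - 4)*(-3) = -4*(-3) = 12)
I(A) = A (I(A) = (-20*0)*A + A = 0*A + A = 0 + A = A)
(I(M) - 983)*T = (12 - 983)*(-173/2) = -971*(-173/2) = 167983/2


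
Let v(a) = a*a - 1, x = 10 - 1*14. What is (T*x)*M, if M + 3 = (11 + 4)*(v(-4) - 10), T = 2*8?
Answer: -4608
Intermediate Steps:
x = -4 (x = 10 - 14 = -4)
v(a) = -1 + a² (v(a) = a² - 1 = -1 + a²)
T = 16
M = 72 (M = -3 + (11 + 4)*((-1 + (-4)²) - 10) = -3 + 15*((-1 + 16) - 10) = -3 + 15*(15 - 10) = -3 + 15*5 = -3 + 75 = 72)
(T*x)*M = (16*(-4))*72 = -64*72 = -4608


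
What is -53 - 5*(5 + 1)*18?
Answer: -593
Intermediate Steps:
-53 - 5*(5 + 1)*18 = -53 - 5*6*18 = -53 - 30*18 = -53 - 540 = -593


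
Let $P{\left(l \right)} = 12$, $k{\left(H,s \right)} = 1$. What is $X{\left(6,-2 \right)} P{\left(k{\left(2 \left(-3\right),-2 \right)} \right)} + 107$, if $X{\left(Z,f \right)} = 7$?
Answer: $191$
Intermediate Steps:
$X{\left(6,-2 \right)} P{\left(k{\left(2 \left(-3\right),-2 \right)} \right)} + 107 = 7 \cdot 12 + 107 = 84 + 107 = 191$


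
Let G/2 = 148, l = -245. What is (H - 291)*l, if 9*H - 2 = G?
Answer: 568645/9 ≈ 63183.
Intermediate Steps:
G = 296 (G = 2*148 = 296)
H = 298/9 (H = 2/9 + (1/9)*296 = 2/9 + 296/9 = 298/9 ≈ 33.111)
(H - 291)*l = (298/9 - 291)*(-245) = -2321/9*(-245) = 568645/9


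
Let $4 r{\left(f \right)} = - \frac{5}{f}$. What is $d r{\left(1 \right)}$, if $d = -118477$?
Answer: $\frac{592385}{4} \approx 1.481 \cdot 10^{5}$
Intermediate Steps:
$r{\left(f \right)} = - \frac{5}{4 f}$ ($r{\left(f \right)} = \frac{\left(-5\right) \frac{1}{f}}{4} = - \frac{5}{4 f}$)
$d r{\left(1 \right)} = - 118477 \left(- \frac{5}{4 \cdot 1}\right) = - 118477 \left(\left(- \frac{5}{4}\right) 1\right) = \left(-118477\right) \left(- \frac{5}{4}\right) = \frac{592385}{4}$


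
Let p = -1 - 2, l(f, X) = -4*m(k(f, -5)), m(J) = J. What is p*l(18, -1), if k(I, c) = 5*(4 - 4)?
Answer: 0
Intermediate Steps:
k(I, c) = 0 (k(I, c) = 5*0 = 0)
l(f, X) = 0 (l(f, X) = -4*0 = 0)
p = -3
p*l(18, -1) = -3*0 = 0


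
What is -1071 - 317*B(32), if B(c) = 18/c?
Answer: -19989/16 ≈ -1249.3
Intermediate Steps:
-1071 - 317*B(32) = -1071 - 5706/32 = -1071 - 317*9/16 = -1071 - 2853/16 = -19989/16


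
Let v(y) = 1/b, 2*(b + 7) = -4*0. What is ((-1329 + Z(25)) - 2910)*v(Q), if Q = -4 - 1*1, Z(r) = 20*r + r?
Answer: 3714/7 ≈ 530.57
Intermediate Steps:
b = -7 (b = -7 + (-4*0)/2 = -7 + (½)*0 = -7 + 0 = -7)
Z(r) = 21*r
Q = -5 (Q = -4 - 1 = -5)
v(y) = -⅐ (v(y) = 1/(-7) = -⅐)
((-1329 + Z(25)) - 2910)*v(Q) = ((-1329 + 21*25) - 2910)*(-⅐) = ((-1329 + 525) - 2910)*(-⅐) = (-804 - 2910)*(-⅐) = -3714*(-⅐) = 3714/7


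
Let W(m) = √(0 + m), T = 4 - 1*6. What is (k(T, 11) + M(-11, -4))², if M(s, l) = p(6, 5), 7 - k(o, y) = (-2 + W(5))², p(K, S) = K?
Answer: 96 + 32*√5 ≈ 167.55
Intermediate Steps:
T = -2 (T = 4 - 6 = -2)
W(m) = √m
k(o, y) = 7 - (-2 + √5)²
M(s, l) = 6
(k(T, 11) + M(-11, -4))² = ((-2 + 4*√5) + 6)² = (4 + 4*√5)²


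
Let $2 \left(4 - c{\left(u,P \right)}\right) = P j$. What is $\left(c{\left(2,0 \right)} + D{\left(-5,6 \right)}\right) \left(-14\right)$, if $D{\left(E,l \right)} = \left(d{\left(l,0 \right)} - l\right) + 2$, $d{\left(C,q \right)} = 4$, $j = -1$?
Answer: $-56$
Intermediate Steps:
$D{\left(E,l \right)} = 6 - l$ ($D{\left(E,l \right)} = \left(4 - l\right) + 2 = 6 - l$)
$c{\left(u,P \right)} = 4 + \frac{P}{2}$ ($c{\left(u,P \right)} = 4 - \frac{P \left(-1\right)}{2} = 4 - \frac{\left(-1\right) P}{2} = 4 + \frac{P}{2}$)
$\left(c{\left(2,0 \right)} + D{\left(-5,6 \right)}\right) \left(-14\right) = \left(\left(4 + \frac{1}{2} \cdot 0\right) + \left(6 - 6\right)\right) \left(-14\right) = \left(\left(4 + 0\right) + \left(6 - 6\right)\right) \left(-14\right) = \left(4 + 0\right) \left(-14\right) = 4 \left(-14\right) = -56$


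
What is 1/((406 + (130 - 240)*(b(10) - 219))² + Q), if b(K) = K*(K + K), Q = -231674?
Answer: 1/5998342 ≈ 1.6671e-7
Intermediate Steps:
b(K) = 2*K² (b(K) = K*(2*K) = 2*K²)
1/((406 + (130 - 240)*(b(10) - 219))² + Q) = 1/((406 + (130 - 240)*(2*10² - 219))² - 231674) = 1/((406 - 110*(2*100 - 219))² - 231674) = 1/((406 - 110*(200 - 219))² - 231674) = 1/((406 - 110*(-19))² - 231674) = 1/((406 + 2090)² - 231674) = 1/(2496² - 231674) = 1/(6230016 - 231674) = 1/5998342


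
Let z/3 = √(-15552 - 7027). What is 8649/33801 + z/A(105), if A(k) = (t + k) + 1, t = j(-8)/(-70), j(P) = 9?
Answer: 2883/11267 + 210*I*√22579/7411 ≈ 0.25588 + 4.2579*I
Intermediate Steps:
z = 3*I*√22579 (z = 3*√(-15552 - 7027) = 3*√(-22579) = 3*(I*√22579) = 3*I*√22579 ≈ 450.79*I)
t = -9/70 (t = 9/(-70) = 9*(-1/70) = -9/70 ≈ -0.12857)
A(k) = 61/70 + k (A(k) = (-9/70 + k) + 1 = 61/70 + k)
8649/33801 + z/A(105) = 8649/33801 + (3*I*√22579)/(61/70 + 105) = 8649*(1/33801) + (3*I*√22579)/(7411/70) = 2883/11267 + (3*I*√22579)*(70/7411) = 2883/11267 + 210*I*√22579/7411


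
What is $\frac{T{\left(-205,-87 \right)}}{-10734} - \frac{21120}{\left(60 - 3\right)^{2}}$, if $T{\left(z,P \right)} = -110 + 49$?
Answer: $- \frac{8389033}{1291658} \approx -6.4948$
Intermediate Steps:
$T{\left(z,P \right)} = -61$
$\frac{T{\left(-205,-87 \right)}}{-10734} - \frac{21120}{\left(60 - 3\right)^{2}} = - \frac{61}{-10734} - \frac{21120}{\left(60 - 3\right)^{2}} = \left(-61\right) \left(- \frac{1}{10734}\right) - \frac{21120}{57^{2}} = \frac{61}{10734} - \frac{21120}{3249} = \frac{61}{10734} - \frac{7040}{1083} = - \frac{8389033}{1291658}$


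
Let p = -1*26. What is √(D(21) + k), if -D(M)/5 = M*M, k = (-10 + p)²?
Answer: 3*I*√101 ≈ 30.15*I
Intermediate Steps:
p = -26
k = 1296 (k = (-10 - 26)² = (-36)² = 1296)
D(M) = -5*M² (D(M) = -5*M*M = -5*M²)
√(D(21) + k) = √(-5*21² + 1296) = √(-5*441 + 1296) = √(-2205 + 1296) = √(-909) = 3*I*√101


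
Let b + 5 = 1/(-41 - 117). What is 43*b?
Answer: -34013/158 ≈ -215.27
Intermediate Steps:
b = -791/158 (b = -5 + 1/(-41 - 117) = -5 + 1/(-158) = -5 - 1/158 = -791/158 ≈ -5.0063)
43*b = 43*(-791/158) = -34013/158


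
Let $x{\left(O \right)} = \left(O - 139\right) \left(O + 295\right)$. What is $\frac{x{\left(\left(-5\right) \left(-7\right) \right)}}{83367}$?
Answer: $- \frac{11440}{27789} \approx -0.41167$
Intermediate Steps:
$x{\left(O \right)} = \left(-139 + O\right) \left(295 + O\right)$
$\frac{x{\left(\left(-5\right) \left(-7\right) \right)}}{83367} = \frac{-41005 + \left(\left(-5\right) \left(-7\right)\right)^{2} + 156 \left(\left(-5\right) \left(-7\right)\right)}{83367} = \left(-41005 + 35^{2} + 156 \cdot 35\right) \frac{1}{83367} = \left(-41005 + 1225 + 5460\right) \frac{1}{83367} = \left(-34320\right) \frac{1}{83367} = - \frac{11440}{27789}$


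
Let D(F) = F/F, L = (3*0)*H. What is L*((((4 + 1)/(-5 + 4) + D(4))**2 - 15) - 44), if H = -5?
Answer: 0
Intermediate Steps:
L = 0 (L = (3*0)*(-5) = 0*(-5) = 0)
D(F) = 1
L*((((4 + 1)/(-5 + 4) + D(4))**2 - 15) - 44) = 0*((((4 + 1)/(-5 + 4) + 1)**2 - 15) - 44) = 0*(((5/(-1) + 1)**2 - 15) - 44) = 0*(((5*(-1) + 1)**2 - 15) - 44) = 0*(((-5 + 1)**2 - 15) - 44) = 0*(((-4)**2 - 15) - 44) = 0*((16 - 15) - 44) = 0*(1 - 44) = 0*(-43) = 0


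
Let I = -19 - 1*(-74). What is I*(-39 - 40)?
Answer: -4345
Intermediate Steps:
I = 55 (I = -19 + 74 = 55)
I*(-39 - 40) = 55*(-39 - 40) = 55*(-79) = -4345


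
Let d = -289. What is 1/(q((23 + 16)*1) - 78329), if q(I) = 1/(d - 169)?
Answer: -458/35874683 ≈ -1.2767e-5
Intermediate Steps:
q(I) = -1/458 (q(I) = 1/(-289 - 169) = 1/(-458) = -1/458)
1/(q((23 + 16)*1) - 78329) = 1/(-1/458 - 78329) = 1/(-35874683/458) = -458/35874683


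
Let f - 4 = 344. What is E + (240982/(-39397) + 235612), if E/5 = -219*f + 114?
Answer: -5707999548/39397 ≈ -1.4488e+5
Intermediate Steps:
f = 348 (f = 4 + 344 = 348)
E = -380490 (E = 5*(-219*348 + 114) = 5*(-76212 + 114) = 5*(-76098) = -380490)
E + (240982/(-39397) + 235612) = -380490 + (240982/(-39397) + 235612) = -380490 + (240982*(-1/39397) + 235612) = -380490 + (-240982/39397 + 235612) = -380490 + 9282164982/39397 = -5707999548/39397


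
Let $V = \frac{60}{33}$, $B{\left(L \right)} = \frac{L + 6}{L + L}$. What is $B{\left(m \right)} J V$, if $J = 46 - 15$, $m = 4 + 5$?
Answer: $\frac{1550}{33} \approx 46.97$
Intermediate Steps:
$m = 9$
$B{\left(L \right)} = \frac{6 + L}{2 L}$
$J = 31$ ($J = 46 - 15 = 31$)
$V = \frac{20}{11}$ ($V = 60 \cdot \frac{1}{33} = \frac{20}{11} \approx 1.8182$)
$B{\left(m \right)} J V = \frac{6 + 9}{2 \cdot 9} \cdot 31 \cdot \frac{20}{11} = \frac{1}{2} \cdot \frac{1}{9} \cdot 15 \cdot 31 \cdot \frac{20}{11} = \frac{5}{6} \cdot 31 \cdot \frac{20}{11} = \frac{155}{6} \cdot \frac{20}{11} = \frac{1550}{33}$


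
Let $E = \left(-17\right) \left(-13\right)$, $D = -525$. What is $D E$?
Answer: $-116025$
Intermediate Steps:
$E = 221$
$D E = \left(-525\right) 221 = -116025$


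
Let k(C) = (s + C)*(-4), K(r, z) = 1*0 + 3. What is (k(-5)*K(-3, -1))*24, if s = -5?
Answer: 2880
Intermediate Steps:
K(r, z) = 3 (K(r, z) = 0 + 3 = 3)
k(C) = 20 - 4*C (k(C) = (-5 + C)*(-4) = 20 - 4*C)
(k(-5)*K(-3, -1))*24 = ((20 - 4*(-5))*3)*24 = ((20 + 20)*3)*24 = (40*3)*24 = 120*24 = 2880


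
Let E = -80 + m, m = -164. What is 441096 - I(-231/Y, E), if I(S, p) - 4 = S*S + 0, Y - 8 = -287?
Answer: 3814998779/8649 ≈ 4.4109e+5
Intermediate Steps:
Y = -279 (Y = 8 - 287 = -279)
E = -244 (E = -80 - 164 = -244)
I(S, p) = 4 + S**2 (I(S, p) = 4 + (S*S + 0) = 4 + (S**2 + 0) = 4 + S**2)
441096 - I(-231/Y, E) = 441096 - (4 + (-231/(-279))**2) = 441096 - (4 + (-231*(-1/279))**2) = 441096 - (4 + (77/93)**2) = 441096 - (4 + 5929/8649) = 441096 - 1*40525/8649 = 441096 - 40525/8649 = 3814998779/8649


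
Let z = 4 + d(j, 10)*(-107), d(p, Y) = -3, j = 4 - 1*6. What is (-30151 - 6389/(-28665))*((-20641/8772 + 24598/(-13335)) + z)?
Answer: -772200923534157877/79835178150 ≈ -9.6724e+6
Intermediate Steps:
j = -2 (j = 4 - 6 = -2)
z = 325 (z = 4 - 3*(-107) = 4 + 321 = 325)
(-30151 - 6389/(-28665))*((-20641/8772 + 24598/(-13335)) + z) = (-30151 - 6389/(-28665))*((-20641/8772 + 24598/(-13335)) + 325) = (-30151 - 6389*(-1/28665))*((-20641*1/8772 + 24598*(-1/13335)) + 325) = (-30151 + 6389/28665)*((-20641/8772 - 3514/1905) + 325) = -864272026*(-23381971/5570220 + 325)/28665 = -864272026/28665*1786939529/5570220 = -772200923534157877/79835178150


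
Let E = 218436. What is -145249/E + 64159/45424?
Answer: 11103061/14853648 ≈ 0.74750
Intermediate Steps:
-145249/E + 64159/45424 = -145249/218436 + 64159/45424 = 11103061/14853648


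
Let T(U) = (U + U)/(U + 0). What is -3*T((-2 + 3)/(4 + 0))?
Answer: -6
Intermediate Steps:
T(U) = 2 (T(U) = (2*U)/U = 2)
-3*T((-2 + 3)/(4 + 0)) = -3*2 = -6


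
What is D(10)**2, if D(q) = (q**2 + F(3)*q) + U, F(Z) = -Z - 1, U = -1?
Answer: 3481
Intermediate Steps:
F(Z) = -1 - Z
D(q) = -1 + q**2 - 4*q (D(q) = (q**2 + (-1 - 1*3)*q) - 1 = (q**2 + (-1 - 3)*q) - 1 = (q**2 - 4*q) - 1 = -1 + q**2 - 4*q)
D(10)**2 = (-1 + 10**2 - 4*10)**2 = (-1 + 100 - 40)**2 = 59**2 = 3481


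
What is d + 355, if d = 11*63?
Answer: 1048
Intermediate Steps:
d = 693
d + 355 = 693 + 355 = 1048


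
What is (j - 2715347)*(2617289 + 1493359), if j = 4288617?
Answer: 6467159178960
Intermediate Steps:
(j - 2715347)*(2617289 + 1493359) = (4288617 - 2715347)*(2617289 + 1493359) = 1573270*4110648 = 6467159178960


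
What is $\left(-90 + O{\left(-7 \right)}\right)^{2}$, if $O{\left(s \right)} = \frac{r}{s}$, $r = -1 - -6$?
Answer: $\frac{403225}{49} \approx 8229.1$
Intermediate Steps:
$r = 5$ ($r = -1 + 6 = 5$)
$O{\left(s \right)} = \frac{5}{s}$
$\left(-90 + O{\left(-7 \right)}\right)^{2} = \left(-90 + \frac{5}{-7}\right)^{2} = \left(-90 + 5 \left(- \frac{1}{7}\right)\right)^{2} = \left(-90 - \frac{5}{7}\right)^{2} = \left(- \frac{635}{7}\right)^{2} = \frac{403225}{49}$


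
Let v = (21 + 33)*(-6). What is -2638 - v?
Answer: -2314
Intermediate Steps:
v = -324 (v = 54*(-6) = -324)
-2638 - v = -2638 - 1*(-324) = -2638 + 324 = -2314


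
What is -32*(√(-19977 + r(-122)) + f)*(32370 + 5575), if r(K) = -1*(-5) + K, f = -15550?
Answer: 18881432000 - 1214240*I*√20094 ≈ 1.8881e+10 - 1.7212e+8*I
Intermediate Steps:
r(K) = 5 + K
-32*(√(-19977 + r(-122)) + f)*(32370 + 5575) = -32*(√(-19977 + (5 - 122)) - 15550)*(32370 + 5575) = -32*(√(-19977 - 117) - 15550)*37945 = -32*(√(-20094) - 15550)*37945 = -32*(I*√20094 - 15550)*37945 = -32*(-15550 + I*√20094)*37945 = -32*(-590044750 + 37945*I*√20094) = 18881432000 - 1214240*I*√20094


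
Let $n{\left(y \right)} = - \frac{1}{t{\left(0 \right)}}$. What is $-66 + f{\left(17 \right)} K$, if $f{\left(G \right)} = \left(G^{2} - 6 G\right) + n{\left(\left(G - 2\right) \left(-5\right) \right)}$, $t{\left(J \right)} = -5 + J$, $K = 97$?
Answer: $\frac{90462}{5} \approx 18092.0$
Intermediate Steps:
$n{\left(y \right)} = \frac{1}{5}$ ($n{\left(y \right)} = - \frac{1}{-5 + 0} = - \frac{1}{-5} = \left(-1\right) \left(- \frac{1}{5}\right) = \frac{1}{5}$)
$f{\left(G \right)} = \frac{1}{5} + G^{2} - 6 G$ ($f{\left(G \right)} = \left(G^{2} - 6 G\right) + \frac{1}{5} = \frac{1}{5} + G^{2} - 6 G$)
$-66 + f{\left(17 \right)} K = -66 + \left(\frac{1}{5} + 17^{2} - 102\right) 97 = -66 + \left(\frac{1}{5} + 289 - 102\right) 97 = -66 + \frac{936}{5} \cdot 97 = -66 + \frac{90792}{5} = \frac{90462}{5}$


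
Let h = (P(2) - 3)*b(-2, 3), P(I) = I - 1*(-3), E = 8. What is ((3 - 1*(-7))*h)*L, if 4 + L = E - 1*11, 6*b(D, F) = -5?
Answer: 350/3 ≈ 116.67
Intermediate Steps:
P(I) = 3 + I (P(I) = I + 3 = 3 + I)
b(D, F) = -⅚ (b(D, F) = (⅙)*(-5) = -⅚)
h = -5/3 (h = ((3 + 2) - 3)*(-⅚) = (5 - 3)*(-⅚) = 2*(-⅚) = -5/3 ≈ -1.6667)
L = -7 (L = -4 + (8 - 1*11) = -4 + (8 - 11) = -4 - 3 = -7)
((3 - 1*(-7))*h)*L = ((3 - 1*(-7))*(-5/3))*(-7) = ((3 + 7)*(-5/3))*(-7) = (10*(-5/3))*(-7) = -50/3*(-7) = 350/3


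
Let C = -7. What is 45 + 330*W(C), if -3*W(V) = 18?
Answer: -1935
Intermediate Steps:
W(V) = -6 (W(V) = -⅓*18 = -6)
45 + 330*W(C) = 45 + 330*(-6) = 45 - 1980 = -1935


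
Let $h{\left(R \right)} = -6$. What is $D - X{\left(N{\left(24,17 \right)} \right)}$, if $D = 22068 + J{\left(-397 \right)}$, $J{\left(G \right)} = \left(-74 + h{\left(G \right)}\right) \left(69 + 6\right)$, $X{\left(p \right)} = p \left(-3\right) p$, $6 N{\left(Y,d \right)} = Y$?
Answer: $16116$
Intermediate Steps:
$N{\left(Y,d \right)} = \frac{Y}{6}$
$X{\left(p \right)} = - 3 p^{2}$ ($X{\left(p \right)} = - 3 p p = - 3 p^{2}$)
$J{\left(G \right)} = -6000$ ($J{\left(G \right)} = \left(-74 - 6\right) \left(69 + 6\right) = \left(-80\right) 75 = -6000$)
$D = 16068$ ($D = 22068 - 6000 = 16068$)
$D - X{\left(N{\left(24,17 \right)} \right)} = 16068 - - 3 \left(\frac{1}{6} \cdot 24\right)^{2} = 16068 - - 3 \cdot 4^{2} = 16068 - \left(-3\right) 16 = 16068 - -48 = 16068 + 48 = 16116$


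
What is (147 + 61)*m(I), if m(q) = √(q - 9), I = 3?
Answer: 208*I*√6 ≈ 509.49*I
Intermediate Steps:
m(q) = √(-9 + q)
(147 + 61)*m(I) = (147 + 61)*√(-9 + 3) = 208*√(-6) = 208*(I*√6) = 208*I*√6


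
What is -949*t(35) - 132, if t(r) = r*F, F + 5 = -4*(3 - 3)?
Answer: 165943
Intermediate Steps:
F = -5 (F = -5 - 4*(3 - 3) = -5 - 4*0 = -5 + 0 = -5)
t(r) = -5*r (t(r) = r*(-5) = -5*r)
-949*t(35) - 132 = -(-4745)*35 - 132 = -949*(-175) - 132 = 166075 - 132 = 165943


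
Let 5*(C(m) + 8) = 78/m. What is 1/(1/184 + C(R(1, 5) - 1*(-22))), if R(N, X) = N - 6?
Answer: -15640/110683 ≈ -0.14130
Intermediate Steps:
R(N, X) = -6 + N
C(m) = -8 + 78/(5*m) (C(m) = -8 + (78/m)/5 = -8 + 78/(5*m))
1/(1/184 + C(R(1, 5) - 1*(-22))) = 1/(1/184 + (-8 + 78/(5*((-6 + 1) - 1*(-22))))) = 1/(1/184 + (-8 + 78/(5*(-5 + 22)))) = 1/(1/184 + (-8 + (78/5)/17)) = 1/(1/184 + (-8 + (78/5)*(1/17))) = 1/(1/184 + (-8 + 78/85)) = 1/(1/184 - 602/85) = 1/(-110683/15640) = -15640/110683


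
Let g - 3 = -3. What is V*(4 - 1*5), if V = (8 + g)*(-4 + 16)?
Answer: -96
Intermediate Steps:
g = 0 (g = 3 - 3 = 0)
V = 96 (V = (8 + 0)*(-4 + 16) = 8*12 = 96)
V*(4 - 1*5) = 96*(4 - 1*5) = 96*(4 - 5) = 96*(-1) = -96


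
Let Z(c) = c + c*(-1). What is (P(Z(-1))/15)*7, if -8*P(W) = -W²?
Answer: 0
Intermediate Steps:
Z(c) = 0 (Z(c) = c - c = 0)
P(W) = W²/8 (P(W) = -(-1)*W²/8 = W²/8)
(P(Z(-1))/15)*7 = (((⅛)*0²)/15)*7 = (((⅛)*0)/15)*7 = ((1/15)*0)*7 = 0*7 = 0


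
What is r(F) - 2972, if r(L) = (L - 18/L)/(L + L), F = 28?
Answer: -2329665/784 ≈ -2971.5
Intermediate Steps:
r(L) = (L - 18/L)/(2*L) (r(L) = (L - 18/L)/((2*L)) = (L - 18/L)*(1/(2*L)) = (L - 18/L)/(2*L))
r(F) - 2972 = (1/2 - 9/28**2) - 2972 = (1/2 - 9*1/784) - 2972 = (1/2 - 9/784) - 2972 = 383/784 - 2972 = -2329665/784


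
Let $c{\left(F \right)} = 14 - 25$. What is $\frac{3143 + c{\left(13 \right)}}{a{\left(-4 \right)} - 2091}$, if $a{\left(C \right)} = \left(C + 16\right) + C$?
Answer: $- \frac{3132}{2083} \approx -1.5036$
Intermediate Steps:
$a{\left(C \right)} = 16 + 2 C$ ($a{\left(C \right)} = \left(16 + C\right) + C = 16 + 2 C$)
$c{\left(F \right)} = -11$ ($c{\left(F \right)} = 14 - 25 = -11$)
$\frac{3143 + c{\left(13 \right)}}{a{\left(-4 \right)} - 2091} = \frac{3143 - 11}{\left(16 + 2 \left(-4\right)\right) - 2091} = \frac{3132}{\left(16 - 8\right) - 2091} = \frac{3132}{8 - 2091} = \frac{3132}{-2083} = 3132 \left(- \frac{1}{2083}\right) = - \frac{3132}{2083}$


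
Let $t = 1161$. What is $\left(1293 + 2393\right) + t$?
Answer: $4847$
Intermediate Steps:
$\left(1293 + 2393\right) + t = \left(1293 + 2393\right) + 1161 = 3686 + 1161 = 4847$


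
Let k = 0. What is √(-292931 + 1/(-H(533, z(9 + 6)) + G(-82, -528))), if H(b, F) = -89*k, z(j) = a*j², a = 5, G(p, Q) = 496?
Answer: 55*I*√1488961/124 ≈ 541.23*I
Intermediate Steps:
z(j) = 5*j²
H(b, F) = 0 (H(b, F) = -89*0 = 0)
√(-292931 + 1/(-H(533, z(9 + 6)) + G(-82, -528))) = √(-292931 + 1/(-1*0 + 496)) = √(-292931 + 1/(0 + 496)) = √(-292931 + 1/496) = √(-145293775/496) = 55*I*√1488961/124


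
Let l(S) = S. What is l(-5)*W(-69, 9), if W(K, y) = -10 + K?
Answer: 395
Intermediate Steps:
l(-5)*W(-69, 9) = -5*(-10 - 69) = -5*(-79) = 395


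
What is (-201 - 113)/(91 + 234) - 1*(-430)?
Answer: 139436/325 ≈ 429.03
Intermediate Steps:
(-201 - 113)/(91 + 234) - 1*(-430) = -314/325 + 430 = 139436/325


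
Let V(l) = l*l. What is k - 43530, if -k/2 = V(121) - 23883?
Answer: -25046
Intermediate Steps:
V(l) = l²
k = 18484 (k = -2*(121² - 23883) = -2*(14641 - 23883) = -2*(-9242) = 18484)
k - 43530 = 18484 - 43530 = -25046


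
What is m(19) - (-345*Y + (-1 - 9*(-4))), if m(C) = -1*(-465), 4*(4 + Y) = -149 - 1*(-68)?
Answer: -31745/4 ≈ -7936.3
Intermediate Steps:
Y = -97/4 (Y = -4 + (-149 - 1*(-68))/4 = -4 + (-149 + 68)/4 = -4 + (¼)*(-81) = -4 - 81/4 = -97/4 ≈ -24.250)
m(C) = 465
m(19) - (-345*Y + (-1 - 9*(-4))) = 465 - (-345*(-97/4) + (-1 - 9*(-4))) = 465 - (33465/4 + (-1 + 36)) = 465 - (33465/4 + 35) = 465 - 1*33605/4 = 465 - 33605/4 = -31745/4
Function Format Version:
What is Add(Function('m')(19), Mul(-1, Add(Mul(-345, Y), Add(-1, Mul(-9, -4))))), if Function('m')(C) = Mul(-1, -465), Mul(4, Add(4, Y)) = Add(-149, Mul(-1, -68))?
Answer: Rational(-31745, 4) ≈ -7936.3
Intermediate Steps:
Y = Rational(-97, 4) (Y = Add(-4, Mul(Rational(1, 4), Add(-149, Mul(-1, -68)))) = Add(-4, Mul(Rational(1, 4), Add(-149, 68))) = Add(-4, Mul(Rational(1, 4), -81)) = Add(-4, Rational(-81, 4)) = Rational(-97, 4) ≈ -24.250)
Function('m')(C) = 465
Add(Function('m')(19), Mul(-1, Add(Mul(-345, Y), Add(-1, Mul(-9, -4))))) = Add(465, Mul(-1, Add(Mul(-345, Rational(-97, 4)), Add(-1, Mul(-9, -4))))) = Add(465, Mul(-1, Add(Rational(33465, 4), Add(-1, 36)))) = Add(465, Mul(-1, Add(Rational(33465, 4), 35))) = Add(465, Mul(-1, Rational(33605, 4))) = Add(465, Rational(-33605, 4)) = Rational(-31745, 4)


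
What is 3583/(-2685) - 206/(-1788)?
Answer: -325183/266710 ≈ -1.2192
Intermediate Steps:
3583/(-2685) - 206/(-1788) = 3583*(-1/2685) - 206*(-1/1788) = -3583/2685 + 103/894 = -325183/266710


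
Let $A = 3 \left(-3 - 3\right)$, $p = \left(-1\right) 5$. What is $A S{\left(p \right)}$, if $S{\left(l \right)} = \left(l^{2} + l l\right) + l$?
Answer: $-810$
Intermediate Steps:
$p = -5$
$S{\left(l \right)} = l + 2 l^{2}$ ($S{\left(l \right)} = \left(l^{2} + l^{2}\right) + l = 2 l^{2} + l = l + 2 l^{2}$)
$A = -18$ ($A = 3 \left(-6\right) = -18$)
$A S{\left(p \right)} = - 18 \left(- 5 \left(1 + 2 \left(-5\right)\right)\right) = - 18 \left(- 5 \left(1 - 10\right)\right) = - 18 \left(\left(-5\right) \left(-9\right)\right) = \left(-18\right) 45 = -810$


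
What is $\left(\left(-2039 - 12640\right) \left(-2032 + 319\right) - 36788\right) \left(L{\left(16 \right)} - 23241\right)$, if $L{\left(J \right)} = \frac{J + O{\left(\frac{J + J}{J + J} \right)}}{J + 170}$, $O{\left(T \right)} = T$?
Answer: $- \frac{108538553804251}{186} \approx -5.8354 \cdot 10^{11}$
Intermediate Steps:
$L{\left(J \right)} = \frac{1 + J}{170 + J}$ ($L{\left(J \right)} = \frac{J + \frac{J + J}{J + J}}{J + 170} = \frac{J + \frac{2 J}{2 J}}{170 + J} = \frac{J + 2 J \frac{1}{2 J}}{170 + J} = \frac{J + 1}{170 + J} = \frac{1 + J}{170 + J}$)
$\left(\left(-2039 - 12640\right) \left(-2032 + 319\right) - 36788\right) \left(L{\left(16 \right)} - 23241\right) = \left(\left(-2039 - 12640\right) \left(-2032 + 319\right) - 36788\right) \left(\frac{1 + 16}{170 + 16} - 23241\right) = \left(\left(-14679\right) \left(-1713\right) - 36788\right) \left(\frac{1}{186} \cdot 17 - 23241\right) = \left(25145127 - 36788\right) \left(\frac{1}{186} \cdot 17 - 23241\right) = 25108339 \left(\frac{17}{186} - 23241\right) = 25108339 \left(- \frac{4322809}{186}\right) = - \frac{108538553804251}{186}$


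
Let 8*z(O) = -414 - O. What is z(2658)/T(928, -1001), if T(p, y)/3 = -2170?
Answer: 64/1085 ≈ 0.058986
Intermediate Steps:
T(p, y) = -6510 (T(p, y) = 3*(-2170) = -6510)
z(O) = -207/4 - O/8 (z(O) = (-414 - O)/8 = -207/4 - O/8)
z(2658)/T(928, -1001) = (-207/4 - ⅛*2658)/(-6510) = (-207/4 - 1329/4)*(-1/6510) = -384*(-1/6510) = 64/1085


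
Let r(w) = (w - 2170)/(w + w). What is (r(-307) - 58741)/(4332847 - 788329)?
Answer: -12021499/725444684 ≈ -0.016571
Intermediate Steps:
r(w) = (-2170 + w)/(2*w) (r(w) = (-2170 + w)/((2*w)) = (-2170 + w)*(1/(2*w)) = (-2170 + w)/(2*w))
(r(-307) - 58741)/(4332847 - 788329) = ((½)*(-2170 - 307)/(-307) - 58741)/(4332847 - 788329) = ((½)*(-1/307)*(-2477) - 58741)/3544518 = (2477/614 - 58741)*(1/3544518) = -36064497/614*1/3544518 = -12021499/725444684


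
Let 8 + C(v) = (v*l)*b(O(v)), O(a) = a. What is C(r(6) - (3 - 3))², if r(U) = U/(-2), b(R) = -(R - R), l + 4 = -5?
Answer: 64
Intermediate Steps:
l = -9 (l = -4 - 5 = -9)
b(R) = 0 (b(R) = -1*0 = 0)
r(U) = -U/2 (r(U) = U*(-½) = -U/2)
C(v) = -8 (C(v) = -8 + (v*(-9))*0 = -8 - 9*v*0 = -8 + 0 = -8)
C(r(6) - (3 - 3))² = (-8)² = 64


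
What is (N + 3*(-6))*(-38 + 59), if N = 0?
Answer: -378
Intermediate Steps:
(N + 3*(-6))*(-38 + 59) = (0 + 3*(-6))*(-38 + 59) = (0 - 18)*21 = -18*21 = -378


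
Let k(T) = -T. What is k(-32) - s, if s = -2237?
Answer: 2269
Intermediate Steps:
k(-32) - s = -1*(-32) - 1*(-2237) = 32 + 2237 = 2269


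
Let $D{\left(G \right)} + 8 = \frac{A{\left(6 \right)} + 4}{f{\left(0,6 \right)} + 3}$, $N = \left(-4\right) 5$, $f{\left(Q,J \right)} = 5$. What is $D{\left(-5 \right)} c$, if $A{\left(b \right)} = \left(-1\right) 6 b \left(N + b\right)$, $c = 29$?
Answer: $\frac{3219}{2} \approx 1609.5$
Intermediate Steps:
$N = -20$
$A{\left(b \right)} = - 6 b \left(-20 + b\right)$ ($A{\left(b \right)} = \left(-1\right) 6 b \left(-20 + b\right) = - 6 b \left(-20 + b\right)$)
$D{\left(G \right)} = \frac{111}{2}$ ($D{\left(G \right)} = -8 + \frac{6 \cdot 6 \left(20 - 6\right) + 4}{5 + 3} = -8 + \frac{6 \cdot 6 \left(20 - 6\right) + 4}{8} = -8 + \left(6 \cdot 6 \cdot 14 + 4\right) \frac{1}{8} = -8 + \left(504 + 4\right) \frac{1}{8} = -8 + 508 \cdot \frac{1}{8} = -8 + \frac{127}{2} = \frac{111}{2}$)
$D{\left(-5 \right)} c = \frac{111}{2} \cdot 29 = \frac{3219}{2}$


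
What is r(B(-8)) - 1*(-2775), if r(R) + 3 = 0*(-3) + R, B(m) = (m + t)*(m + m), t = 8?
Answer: 2772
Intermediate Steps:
B(m) = 2*m*(8 + m) (B(m) = (m + 8)*(m + m) = (8 + m)*(2*m) = 2*m*(8 + m))
r(R) = -3 + R (r(R) = -3 + (0*(-3) + R) = -3 + (0 + R) = -3 + R)
r(B(-8)) - 1*(-2775) = (-3 + 2*(-8)*(8 - 8)) - 1*(-2775) = (-3 + 2*(-8)*0) + 2775 = (-3 + 0) + 2775 = -3 + 2775 = 2772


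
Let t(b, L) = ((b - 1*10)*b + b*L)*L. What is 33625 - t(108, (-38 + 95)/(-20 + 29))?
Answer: -37739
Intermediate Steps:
t(b, L) = L*(L*b + b*(-10 + b)) (t(b, L) = ((b - 10)*b + L*b)*L = ((-10 + b)*b + L*b)*L = (b*(-10 + b) + L*b)*L = (L*b + b*(-10 + b))*L = L*(L*b + b*(-10 + b)))
33625 - t(108, (-38 + 95)/(-20 + 29)) = 33625 - (-38 + 95)/(-20 + 29)*108*(-10 + (-38 + 95)/(-20 + 29) + 108) = 33625 - 57/9*108*(-10 + 57/9 + 108) = 33625 - 57*(1/9)*108*(-10 + 57*(1/9) + 108) = 33625 - 19*108*(-10 + 19/3 + 108)/3 = 33625 - 19*108*313/(3*3) = 33625 - 1*71364 = 33625 - 71364 = -37739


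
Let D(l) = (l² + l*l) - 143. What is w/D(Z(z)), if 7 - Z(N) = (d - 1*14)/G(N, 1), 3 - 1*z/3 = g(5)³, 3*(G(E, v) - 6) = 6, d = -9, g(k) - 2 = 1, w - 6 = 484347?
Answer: 1722144/185 ≈ 9308.9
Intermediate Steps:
w = 484353 (w = 6 + 484347 = 484353)
g(k) = 3 (g(k) = 2 + 1 = 3)
G(E, v) = 8 (G(E, v) = 6 + (⅓)*6 = 6 + 2 = 8)
z = -72 (z = 9 - 3*3³ = 9 - 3*27 = 9 - 81 = -72)
Z(N) = 79/8 (Z(N) = 7 - (-9 - 1*14)/8 = 7 - (-9 - 14)/8 = 7 - (-23)/8 = 7 - 1*(-23/8) = 7 + 23/8 = 79/8)
D(l) = -143 + 2*l² (D(l) = (l² + l²) - 143 = 2*l² - 143 = -143 + 2*l²)
w/D(Z(z)) = 484353/(-143 + 2*(79/8)²) = 484353/(-143 + 2*(6241/64)) = 484353/(-143 + 6241/32) = 484353/(1665/32) = 484353*(32/1665) = 1722144/185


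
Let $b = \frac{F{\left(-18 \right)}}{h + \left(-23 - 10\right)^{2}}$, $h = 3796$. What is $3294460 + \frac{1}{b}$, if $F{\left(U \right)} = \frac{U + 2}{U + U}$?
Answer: $\frac{13221805}{4} \approx 3.3055 \cdot 10^{6}$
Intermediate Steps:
$F{\left(U \right)} = \frac{2 + U}{2 U}$
$b = \frac{4}{43965}$ ($b = \frac{\frac{1}{2} \frac{1}{-18} \left(2 - 18\right)}{3796 + \left(-23 - 10\right)^{2}} = \frac{\frac{1}{2} \left(- \frac{1}{18}\right) \left(-16\right)}{3796 + \left(-33\right)^{2}} = \frac{4}{9 \left(3796 + 1089\right)} = \frac{4}{9 \cdot 4885} = \frac{4}{9} \cdot \frac{1}{4885} = \frac{4}{43965} \approx 9.0981 \cdot 10^{-5}$)
$3294460 + \frac{1}{b} = 3294460 + \frac{1}{\frac{4}{43965}} = 3294460 + \frac{43965}{4} = \frac{13221805}{4}$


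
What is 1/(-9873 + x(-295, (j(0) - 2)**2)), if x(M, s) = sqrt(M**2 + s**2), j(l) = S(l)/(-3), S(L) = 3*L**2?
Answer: -9873/97389088 - sqrt(87041)/97389088 ≈ -0.00010441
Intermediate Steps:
j(l) = -l**2 (j(l) = (3*l**2)/(-3) = (3*l**2)*(-1/3) = -l**2)
1/(-9873 + x(-295, (j(0) - 2)**2)) = 1/(-9873 + sqrt((-295)**2 + ((-1*0**2 - 2)**2)**2)) = 1/(-9873 + sqrt(87025 + ((-1*0 - 2)**2)**2)) = 1/(-9873 + sqrt(87025 + ((0 - 2)**2)**2)) = 1/(-9873 + sqrt(87025 + ((-2)**2)**2)) = 1/(-9873 + sqrt(87025 + 4**2)) = 1/(-9873 + sqrt(87025 + 16)) = 1/(-9873 + sqrt(87041))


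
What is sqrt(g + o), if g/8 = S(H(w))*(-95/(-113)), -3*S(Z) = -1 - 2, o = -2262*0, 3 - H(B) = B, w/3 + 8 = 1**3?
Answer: 2*sqrt(21470)/113 ≈ 2.5934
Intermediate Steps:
w = -21 (w = -24 + 3*1**3 = -24 + 3*1 = -24 + 3 = -21)
H(B) = 3 - B
o = 0
S(Z) = 1 (S(Z) = -(-1 - 2)/3 = -1/3*(-3) = 1)
g = 760/113 (g = 8*(1*(-95/(-113))) = 8*(1*(-95*(-1/113))) = 8*(1*(95/113)) = 8*(95/113) = 760/113 ≈ 6.7257)
sqrt(g + o) = sqrt(760/113 + 0) = sqrt(760/113) = 2*sqrt(21470)/113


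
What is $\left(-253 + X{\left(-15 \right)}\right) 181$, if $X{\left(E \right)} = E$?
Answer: $-48508$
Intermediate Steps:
$\left(-253 + X{\left(-15 \right)}\right) 181 = \left(-253 - 15\right) 181 = \left(-268\right) 181 = -48508$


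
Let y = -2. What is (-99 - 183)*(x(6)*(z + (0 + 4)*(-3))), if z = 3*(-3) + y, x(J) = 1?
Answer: 6486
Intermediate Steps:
z = -11 (z = 3*(-3) - 2 = -9 - 2 = -11)
(-99 - 183)*(x(6)*(z + (0 + 4)*(-3))) = (-99 - 183)*(1*(-11 + (0 + 4)*(-3))) = -282*(-11 + 4*(-3)) = -282*(-11 - 12) = -282*(-23) = 6486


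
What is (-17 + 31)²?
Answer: 196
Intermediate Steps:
(-17 + 31)² = 14² = 196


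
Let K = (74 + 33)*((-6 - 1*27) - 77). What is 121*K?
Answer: -1424170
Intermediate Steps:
K = -11770 (K = 107*((-6 - 27) - 77) = 107*(-33 - 77) = 107*(-110) = -11770)
121*K = 121*(-11770) = -1424170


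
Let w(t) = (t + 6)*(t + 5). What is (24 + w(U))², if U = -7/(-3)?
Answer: 586756/81 ≈ 7243.9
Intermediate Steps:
U = 7/3 (U = -7*(-⅓) = 7/3 ≈ 2.3333)
w(t) = (5 + t)*(6 + t) (w(t) = (6 + t)*(5 + t) = (5 + t)*(6 + t))
(24 + w(U))² = (24 + (30 + (7/3)² + 11*(7/3)))² = (24 + (30 + 49/9 + 77/3))² = (24 + 550/9)² = (766/9)² = 586756/81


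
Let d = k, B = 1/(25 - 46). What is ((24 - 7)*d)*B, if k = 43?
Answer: -731/21 ≈ -34.810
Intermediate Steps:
B = -1/21 (B = 1/(-21) = -1/21 ≈ -0.047619)
d = 43
((24 - 7)*d)*B = ((24 - 7)*43)*(-1/21) = (17*43)*(-1/21) = 731*(-1/21) = -731/21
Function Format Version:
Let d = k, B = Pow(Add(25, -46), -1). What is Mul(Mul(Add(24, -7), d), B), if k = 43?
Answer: Rational(-731, 21) ≈ -34.810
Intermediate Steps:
B = Rational(-1, 21) (B = Pow(-21, -1) = Rational(-1, 21) ≈ -0.047619)
d = 43
Mul(Mul(Add(24, -7), d), B) = Mul(Mul(Add(24, -7), 43), Rational(-1, 21)) = Mul(Mul(17, 43), Rational(-1, 21)) = Mul(731, Rational(-1, 21)) = Rational(-731, 21)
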